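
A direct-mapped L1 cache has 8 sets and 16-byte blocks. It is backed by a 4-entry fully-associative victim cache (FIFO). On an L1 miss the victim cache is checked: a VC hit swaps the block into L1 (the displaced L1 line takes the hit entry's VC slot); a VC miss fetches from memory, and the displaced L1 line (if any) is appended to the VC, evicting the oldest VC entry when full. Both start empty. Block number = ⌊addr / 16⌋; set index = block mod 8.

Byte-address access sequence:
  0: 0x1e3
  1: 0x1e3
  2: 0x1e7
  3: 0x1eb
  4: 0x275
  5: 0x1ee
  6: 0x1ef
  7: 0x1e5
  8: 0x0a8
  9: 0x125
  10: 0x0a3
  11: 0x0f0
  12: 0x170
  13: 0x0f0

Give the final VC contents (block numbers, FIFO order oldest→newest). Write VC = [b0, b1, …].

VC = [18, 39, 23]

#0 0x1e3→b30/s6 MISS; vc=[]
#1 0x1e3→b30/s6 L1-HIT; vc=[]
#2 0x1e7→b30/s6 L1-HIT; vc=[]
#3 0x1eb→b30/s6 L1-HIT; vc=[]
#4 0x275→b39/s7 MISS; vc=[]
#5 0x1ee→b30/s6 L1-HIT; vc=[]
#6 0x1ef→b30/s6 L1-HIT; vc=[]
#7 0x1e5→b30/s6 L1-HIT; vc=[]
#8 0xa8→b10/s2 MISS; vc=[]
#9 0x125→b18/s2 MISS; vc=[10]
#10 0xa3→b10/s2 VC-HIT; vc=[18]
#11 0xf0→b15/s7 MISS; vc=[18,39]
#12 0x170→b23/s7 MISS; vc=[18,39,15]
#13 0xf0→b15/s7 VC-HIT; vc=[18,39,23]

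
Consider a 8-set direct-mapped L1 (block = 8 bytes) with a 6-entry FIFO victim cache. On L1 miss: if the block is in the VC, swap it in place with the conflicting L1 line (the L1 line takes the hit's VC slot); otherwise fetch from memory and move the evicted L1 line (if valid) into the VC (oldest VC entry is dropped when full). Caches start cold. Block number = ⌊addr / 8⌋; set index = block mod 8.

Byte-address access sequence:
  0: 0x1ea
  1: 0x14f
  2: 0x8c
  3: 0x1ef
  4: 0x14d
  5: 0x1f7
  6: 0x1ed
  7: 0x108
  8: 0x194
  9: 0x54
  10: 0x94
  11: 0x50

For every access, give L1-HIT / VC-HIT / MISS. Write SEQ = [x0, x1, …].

SEQ = [MISS, MISS, MISS, L1-HIT, VC-HIT, MISS, L1-HIT, MISS, MISS, MISS, MISS, VC-HIT]

  [0] addr=0x1ea blk=61 s=5: MISS | VC []
  [1] addr=0x14f blk=41 s=1: MISS | VC []
  [2] addr=0x8c blk=17 s=1: MISS | VC [41]
  [3] addr=0x1ef blk=61 s=5: L1-HIT | VC [41]
  [4] addr=0x14d blk=41 s=1: VC-HIT | VC [17]
  [5] addr=0x1f7 blk=62 s=6: MISS | VC [17]
  [6] addr=0x1ed blk=61 s=5: L1-HIT | VC [17]
  [7] addr=0x108 blk=33 s=1: MISS | VC [17, 41]
  [8] addr=0x194 blk=50 s=2: MISS | VC [17, 41]
  [9] addr=0x54 blk=10 s=2: MISS | VC [17, 41, 50]
  [10] addr=0x94 blk=18 s=2: MISS | VC [17, 41, 50, 10]
  [11] addr=0x50 blk=10 s=2: VC-HIT | VC [17, 41, 50, 18]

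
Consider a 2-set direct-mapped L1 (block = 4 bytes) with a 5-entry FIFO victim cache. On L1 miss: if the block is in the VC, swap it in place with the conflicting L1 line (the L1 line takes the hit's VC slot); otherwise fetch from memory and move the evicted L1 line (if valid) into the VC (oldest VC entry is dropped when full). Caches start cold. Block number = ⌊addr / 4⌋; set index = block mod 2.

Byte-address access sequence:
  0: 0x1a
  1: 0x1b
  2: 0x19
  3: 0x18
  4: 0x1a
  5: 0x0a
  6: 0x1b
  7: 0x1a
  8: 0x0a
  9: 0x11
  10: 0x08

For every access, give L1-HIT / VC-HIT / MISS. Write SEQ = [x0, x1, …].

#0 0x1a→b6/s0 MISS; vc=[]
#1 0x1b→b6/s0 L1-HIT; vc=[]
#2 0x19→b6/s0 L1-HIT; vc=[]
#3 0x18→b6/s0 L1-HIT; vc=[]
#4 0x1a→b6/s0 L1-HIT; vc=[]
#5 0xa→b2/s0 MISS; vc=[6]
#6 0x1b→b6/s0 VC-HIT; vc=[2]
#7 0x1a→b6/s0 L1-HIT; vc=[2]
#8 0xa→b2/s0 VC-HIT; vc=[6]
#9 0x11→b4/s0 MISS; vc=[6,2]
#10 0x8→b2/s0 VC-HIT; vc=[6,4]

SEQ = [MISS, L1-HIT, L1-HIT, L1-HIT, L1-HIT, MISS, VC-HIT, L1-HIT, VC-HIT, MISS, VC-HIT]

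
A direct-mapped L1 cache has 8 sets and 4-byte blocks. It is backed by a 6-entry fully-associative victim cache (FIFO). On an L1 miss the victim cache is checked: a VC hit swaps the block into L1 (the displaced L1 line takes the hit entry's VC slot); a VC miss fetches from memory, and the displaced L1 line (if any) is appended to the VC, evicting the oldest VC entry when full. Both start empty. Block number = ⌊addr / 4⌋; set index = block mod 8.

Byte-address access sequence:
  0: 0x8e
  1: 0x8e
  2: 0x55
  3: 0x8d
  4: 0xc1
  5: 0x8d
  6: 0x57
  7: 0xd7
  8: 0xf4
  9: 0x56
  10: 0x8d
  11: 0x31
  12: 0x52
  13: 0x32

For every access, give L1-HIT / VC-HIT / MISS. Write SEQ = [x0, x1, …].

#0 0x8e→b35/s3 MISS; vc=[]
#1 0x8e→b35/s3 L1-HIT; vc=[]
#2 0x55→b21/s5 MISS; vc=[]
#3 0x8d→b35/s3 L1-HIT; vc=[]
#4 0xc1→b48/s0 MISS; vc=[]
#5 0x8d→b35/s3 L1-HIT; vc=[]
#6 0x57→b21/s5 L1-HIT; vc=[]
#7 0xd7→b53/s5 MISS; vc=[21]
#8 0xf4→b61/s5 MISS; vc=[21,53]
#9 0x56→b21/s5 VC-HIT; vc=[61,53]
#10 0x8d→b35/s3 L1-HIT; vc=[61,53]
#11 0x31→b12/s4 MISS; vc=[61,53]
#12 0x52→b20/s4 MISS; vc=[61,53,12]
#13 0x32→b12/s4 VC-HIT; vc=[61,53,20]

SEQ = [MISS, L1-HIT, MISS, L1-HIT, MISS, L1-HIT, L1-HIT, MISS, MISS, VC-HIT, L1-HIT, MISS, MISS, VC-HIT]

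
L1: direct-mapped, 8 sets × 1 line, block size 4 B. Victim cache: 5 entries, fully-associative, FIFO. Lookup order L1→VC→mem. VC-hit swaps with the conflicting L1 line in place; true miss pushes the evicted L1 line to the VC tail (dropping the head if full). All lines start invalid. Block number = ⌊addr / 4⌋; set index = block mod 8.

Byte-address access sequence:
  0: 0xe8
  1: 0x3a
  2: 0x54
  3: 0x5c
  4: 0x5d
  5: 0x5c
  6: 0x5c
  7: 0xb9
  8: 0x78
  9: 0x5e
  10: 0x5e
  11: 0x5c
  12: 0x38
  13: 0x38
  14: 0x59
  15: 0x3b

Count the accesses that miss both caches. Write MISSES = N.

MISSES = 7

  [0] addr=0xe8 blk=58 s=2: MISS | VC []
  [1] addr=0x3a blk=14 s=6: MISS | VC []
  [2] addr=0x54 blk=21 s=5: MISS | VC []
  [3] addr=0x5c blk=23 s=7: MISS | VC []
  [4] addr=0x5d blk=23 s=7: L1-HIT | VC []
  [5] addr=0x5c blk=23 s=7: L1-HIT | VC []
  [6] addr=0x5c blk=23 s=7: L1-HIT | VC []
  [7] addr=0xb9 blk=46 s=6: MISS | VC [14]
  [8] addr=0x78 blk=30 s=6: MISS | VC [14, 46]
  [9] addr=0x5e blk=23 s=7: L1-HIT | VC [14, 46]
  [10] addr=0x5e blk=23 s=7: L1-HIT | VC [14, 46]
  [11] addr=0x5c blk=23 s=7: L1-HIT | VC [14, 46]
  [12] addr=0x38 blk=14 s=6: VC-HIT | VC [30, 46]
  [13] addr=0x38 blk=14 s=6: L1-HIT | VC [30, 46]
  [14] addr=0x59 blk=22 s=6: MISS | VC [30, 46, 14]
  [15] addr=0x3b blk=14 s=6: VC-HIT | VC [30, 46, 22]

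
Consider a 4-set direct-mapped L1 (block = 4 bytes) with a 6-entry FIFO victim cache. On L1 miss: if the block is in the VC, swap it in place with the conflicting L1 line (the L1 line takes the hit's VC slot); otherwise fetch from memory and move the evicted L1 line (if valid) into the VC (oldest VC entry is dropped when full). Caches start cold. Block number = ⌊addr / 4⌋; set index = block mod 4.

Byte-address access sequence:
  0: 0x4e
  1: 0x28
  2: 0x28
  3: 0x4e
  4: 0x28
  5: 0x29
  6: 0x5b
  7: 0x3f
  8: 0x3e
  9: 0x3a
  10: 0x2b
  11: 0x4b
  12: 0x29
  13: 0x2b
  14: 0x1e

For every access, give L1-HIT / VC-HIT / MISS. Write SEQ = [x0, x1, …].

#0 0x4e→b19/s3 MISS; vc=[]
#1 0x28→b10/s2 MISS; vc=[]
#2 0x28→b10/s2 L1-HIT; vc=[]
#3 0x4e→b19/s3 L1-HIT; vc=[]
#4 0x28→b10/s2 L1-HIT; vc=[]
#5 0x29→b10/s2 L1-HIT; vc=[]
#6 0x5b→b22/s2 MISS; vc=[10]
#7 0x3f→b15/s3 MISS; vc=[10,19]
#8 0x3e→b15/s3 L1-HIT; vc=[10,19]
#9 0x3a→b14/s2 MISS; vc=[10,19,22]
#10 0x2b→b10/s2 VC-HIT; vc=[14,19,22]
#11 0x4b→b18/s2 MISS; vc=[14,19,22,10]
#12 0x29→b10/s2 VC-HIT; vc=[14,19,22,18]
#13 0x2b→b10/s2 L1-HIT; vc=[14,19,22,18]
#14 0x1e→b7/s3 MISS; vc=[14,19,22,18,15]

SEQ = [MISS, MISS, L1-HIT, L1-HIT, L1-HIT, L1-HIT, MISS, MISS, L1-HIT, MISS, VC-HIT, MISS, VC-HIT, L1-HIT, MISS]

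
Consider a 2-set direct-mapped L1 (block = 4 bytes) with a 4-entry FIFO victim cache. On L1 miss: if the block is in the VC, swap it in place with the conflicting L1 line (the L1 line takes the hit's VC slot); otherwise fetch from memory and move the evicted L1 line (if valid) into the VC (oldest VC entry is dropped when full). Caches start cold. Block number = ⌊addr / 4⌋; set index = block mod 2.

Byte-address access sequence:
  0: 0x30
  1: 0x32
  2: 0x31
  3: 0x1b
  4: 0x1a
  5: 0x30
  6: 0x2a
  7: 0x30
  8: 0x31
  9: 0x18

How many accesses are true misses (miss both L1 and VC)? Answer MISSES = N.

MISSES = 3

  [0] addr=0x30 blk=12 s=0: MISS | VC []
  [1] addr=0x32 blk=12 s=0: L1-HIT | VC []
  [2] addr=0x31 blk=12 s=0: L1-HIT | VC []
  [3] addr=0x1b blk=6 s=0: MISS | VC [12]
  [4] addr=0x1a blk=6 s=0: L1-HIT | VC [12]
  [5] addr=0x30 blk=12 s=0: VC-HIT | VC [6]
  [6] addr=0x2a blk=10 s=0: MISS | VC [6, 12]
  [7] addr=0x30 blk=12 s=0: VC-HIT | VC [6, 10]
  [8] addr=0x31 blk=12 s=0: L1-HIT | VC [6, 10]
  [9] addr=0x18 blk=6 s=0: VC-HIT | VC [12, 10]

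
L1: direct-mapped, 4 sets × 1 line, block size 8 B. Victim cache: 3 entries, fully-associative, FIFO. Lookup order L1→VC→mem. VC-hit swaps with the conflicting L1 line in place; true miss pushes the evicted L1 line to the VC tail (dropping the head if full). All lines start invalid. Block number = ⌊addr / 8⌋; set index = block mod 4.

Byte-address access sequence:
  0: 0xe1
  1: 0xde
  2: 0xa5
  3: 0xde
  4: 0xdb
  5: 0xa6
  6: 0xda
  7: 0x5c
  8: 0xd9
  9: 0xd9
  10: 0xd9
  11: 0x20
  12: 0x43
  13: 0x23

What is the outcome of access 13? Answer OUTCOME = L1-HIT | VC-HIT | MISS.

OUTCOME = VC-HIT

  [0] addr=0xe1 blk=28 s=0: MISS | VC []
  [1] addr=0xde blk=27 s=3: MISS | VC []
  [2] addr=0xa5 blk=20 s=0: MISS | VC [28]
  [3] addr=0xde blk=27 s=3: L1-HIT | VC [28]
  [4] addr=0xdb blk=27 s=3: L1-HIT | VC [28]
  [5] addr=0xa6 blk=20 s=0: L1-HIT | VC [28]
  [6] addr=0xda blk=27 s=3: L1-HIT | VC [28]
  [7] addr=0x5c blk=11 s=3: MISS | VC [28, 27]
  [8] addr=0xd9 blk=27 s=3: VC-HIT | VC [28, 11]
  [9] addr=0xd9 blk=27 s=3: L1-HIT | VC [28, 11]
  [10] addr=0xd9 blk=27 s=3: L1-HIT | VC [28, 11]
  [11] addr=0x20 blk=4 s=0: MISS | VC [28, 11, 20]
  [12] addr=0x43 blk=8 s=0: MISS | VC [11, 20, 4]
  [13] addr=0x23 blk=4 s=0: VC-HIT | VC [11, 20, 8]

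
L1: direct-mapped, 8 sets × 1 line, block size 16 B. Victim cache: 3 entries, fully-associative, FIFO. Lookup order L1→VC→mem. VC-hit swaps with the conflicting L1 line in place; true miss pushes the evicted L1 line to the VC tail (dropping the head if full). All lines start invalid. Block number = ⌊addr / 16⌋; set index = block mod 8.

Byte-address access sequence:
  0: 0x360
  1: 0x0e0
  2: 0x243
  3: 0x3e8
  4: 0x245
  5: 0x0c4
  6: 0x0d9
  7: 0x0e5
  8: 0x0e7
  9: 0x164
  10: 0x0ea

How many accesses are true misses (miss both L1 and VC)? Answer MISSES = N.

  [0] addr=0x360 blk=54 s=6: MISS | VC []
  [1] addr=0xe0 blk=14 s=6: MISS | VC [54]
  [2] addr=0x243 blk=36 s=4: MISS | VC [54]
  [3] addr=0x3e8 blk=62 s=6: MISS | VC [54, 14]
  [4] addr=0x245 blk=36 s=4: L1-HIT | VC [54, 14]
  [5] addr=0xc4 blk=12 s=4: MISS | VC [54, 14, 36]
  [6] addr=0xd9 blk=13 s=5: MISS | VC [54, 14, 36]
  [7] addr=0xe5 blk=14 s=6: VC-HIT | VC [54, 62, 36]
  [8] addr=0xe7 blk=14 s=6: L1-HIT | VC [54, 62, 36]
  [9] addr=0x164 blk=22 s=6: MISS | VC [62, 36, 14]
  [10] addr=0xea blk=14 s=6: VC-HIT | VC [62, 36, 22]

MISSES = 7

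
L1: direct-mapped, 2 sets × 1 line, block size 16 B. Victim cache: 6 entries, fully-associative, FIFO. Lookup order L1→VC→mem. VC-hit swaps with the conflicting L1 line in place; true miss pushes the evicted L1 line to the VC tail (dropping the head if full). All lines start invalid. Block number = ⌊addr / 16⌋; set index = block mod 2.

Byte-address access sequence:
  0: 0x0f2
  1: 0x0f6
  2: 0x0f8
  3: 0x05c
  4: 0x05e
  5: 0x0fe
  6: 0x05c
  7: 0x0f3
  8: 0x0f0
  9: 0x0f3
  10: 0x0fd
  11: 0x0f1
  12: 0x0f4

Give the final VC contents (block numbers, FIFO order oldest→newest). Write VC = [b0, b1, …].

VC = [5]

  [0] addr=0xf2 blk=15 s=1: MISS | VC []
  [1] addr=0xf6 blk=15 s=1: L1-HIT | VC []
  [2] addr=0xf8 blk=15 s=1: L1-HIT | VC []
  [3] addr=0x5c blk=5 s=1: MISS | VC [15]
  [4] addr=0x5e blk=5 s=1: L1-HIT | VC [15]
  [5] addr=0xfe blk=15 s=1: VC-HIT | VC [5]
  [6] addr=0x5c blk=5 s=1: VC-HIT | VC [15]
  [7] addr=0xf3 blk=15 s=1: VC-HIT | VC [5]
  [8] addr=0xf0 blk=15 s=1: L1-HIT | VC [5]
  [9] addr=0xf3 blk=15 s=1: L1-HIT | VC [5]
  [10] addr=0xfd blk=15 s=1: L1-HIT | VC [5]
  [11] addr=0xf1 blk=15 s=1: L1-HIT | VC [5]
  [12] addr=0xf4 blk=15 s=1: L1-HIT | VC [5]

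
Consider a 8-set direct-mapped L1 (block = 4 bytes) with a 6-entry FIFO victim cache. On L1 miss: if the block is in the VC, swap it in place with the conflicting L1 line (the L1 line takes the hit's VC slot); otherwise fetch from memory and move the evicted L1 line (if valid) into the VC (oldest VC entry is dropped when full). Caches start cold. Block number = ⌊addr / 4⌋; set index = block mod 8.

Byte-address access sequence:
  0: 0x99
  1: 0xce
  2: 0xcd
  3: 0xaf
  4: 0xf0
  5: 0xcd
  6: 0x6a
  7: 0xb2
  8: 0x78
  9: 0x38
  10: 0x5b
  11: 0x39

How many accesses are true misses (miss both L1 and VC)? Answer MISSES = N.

#0 0x99→b38/s6 MISS; vc=[]
#1 0xce→b51/s3 MISS; vc=[]
#2 0xcd→b51/s3 L1-HIT; vc=[]
#3 0xaf→b43/s3 MISS; vc=[51]
#4 0xf0→b60/s4 MISS; vc=[51]
#5 0xcd→b51/s3 VC-HIT; vc=[43]
#6 0x6a→b26/s2 MISS; vc=[43]
#7 0xb2→b44/s4 MISS; vc=[43,60]
#8 0x78→b30/s6 MISS; vc=[43,60,38]
#9 0x38→b14/s6 MISS; vc=[43,60,38,30]
#10 0x5b→b22/s6 MISS; vc=[43,60,38,30,14]
#11 0x39→b14/s6 VC-HIT; vc=[43,60,38,30,22]

MISSES = 9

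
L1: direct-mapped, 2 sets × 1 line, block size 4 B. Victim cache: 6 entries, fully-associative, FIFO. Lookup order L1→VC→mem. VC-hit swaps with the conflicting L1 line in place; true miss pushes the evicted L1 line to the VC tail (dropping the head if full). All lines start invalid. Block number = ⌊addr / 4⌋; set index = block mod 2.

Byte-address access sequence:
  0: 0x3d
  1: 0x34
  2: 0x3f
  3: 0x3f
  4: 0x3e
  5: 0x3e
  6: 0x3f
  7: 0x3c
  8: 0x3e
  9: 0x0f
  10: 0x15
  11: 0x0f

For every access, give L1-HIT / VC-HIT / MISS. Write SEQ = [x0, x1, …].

0: 0x3d (blk 15, set 1) → MISS  vc=[]
1: 0x34 (blk 13, set 1) → MISS  vc=[15]
2: 0x3f (blk 15, set 1) → VC-HIT  vc=[13]
3: 0x3f (blk 15, set 1) → L1-HIT  vc=[13]
4: 0x3e (blk 15, set 1) → L1-HIT  vc=[13]
5: 0x3e (blk 15, set 1) → L1-HIT  vc=[13]
6: 0x3f (blk 15, set 1) → L1-HIT  vc=[13]
7: 0x3c (blk 15, set 1) → L1-HIT  vc=[13]
8: 0x3e (blk 15, set 1) → L1-HIT  vc=[13]
9: 0xf (blk 3, set 1) → MISS  vc=[13, 15]
10: 0x15 (blk 5, set 1) → MISS  vc=[13, 15, 3]
11: 0xf (blk 3, set 1) → VC-HIT  vc=[13, 15, 5]

SEQ = [MISS, MISS, VC-HIT, L1-HIT, L1-HIT, L1-HIT, L1-HIT, L1-HIT, L1-HIT, MISS, MISS, VC-HIT]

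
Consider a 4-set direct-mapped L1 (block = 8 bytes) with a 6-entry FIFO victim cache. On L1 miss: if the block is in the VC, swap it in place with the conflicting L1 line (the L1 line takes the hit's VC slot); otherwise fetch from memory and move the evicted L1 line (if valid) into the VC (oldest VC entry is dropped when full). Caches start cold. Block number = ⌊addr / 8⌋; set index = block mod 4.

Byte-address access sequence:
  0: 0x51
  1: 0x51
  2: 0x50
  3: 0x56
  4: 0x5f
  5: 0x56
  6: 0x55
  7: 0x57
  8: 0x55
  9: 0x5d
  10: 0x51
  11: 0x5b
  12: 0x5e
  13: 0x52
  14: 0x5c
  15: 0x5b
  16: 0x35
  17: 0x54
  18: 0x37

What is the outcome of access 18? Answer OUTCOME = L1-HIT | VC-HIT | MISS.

OUTCOME = VC-HIT

  [0] addr=0x51 blk=10 s=2: MISS | VC []
  [1] addr=0x51 blk=10 s=2: L1-HIT | VC []
  [2] addr=0x50 blk=10 s=2: L1-HIT | VC []
  [3] addr=0x56 blk=10 s=2: L1-HIT | VC []
  [4] addr=0x5f blk=11 s=3: MISS | VC []
  [5] addr=0x56 blk=10 s=2: L1-HIT | VC []
  [6] addr=0x55 blk=10 s=2: L1-HIT | VC []
  [7] addr=0x57 blk=10 s=2: L1-HIT | VC []
  [8] addr=0x55 blk=10 s=2: L1-HIT | VC []
  [9] addr=0x5d blk=11 s=3: L1-HIT | VC []
  [10] addr=0x51 blk=10 s=2: L1-HIT | VC []
  [11] addr=0x5b blk=11 s=3: L1-HIT | VC []
  [12] addr=0x5e blk=11 s=3: L1-HIT | VC []
  [13] addr=0x52 blk=10 s=2: L1-HIT | VC []
  [14] addr=0x5c blk=11 s=3: L1-HIT | VC []
  [15] addr=0x5b blk=11 s=3: L1-HIT | VC []
  [16] addr=0x35 blk=6 s=2: MISS | VC [10]
  [17] addr=0x54 blk=10 s=2: VC-HIT | VC [6]
  [18] addr=0x37 blk=6 s=2: VC-HIT | VC [10]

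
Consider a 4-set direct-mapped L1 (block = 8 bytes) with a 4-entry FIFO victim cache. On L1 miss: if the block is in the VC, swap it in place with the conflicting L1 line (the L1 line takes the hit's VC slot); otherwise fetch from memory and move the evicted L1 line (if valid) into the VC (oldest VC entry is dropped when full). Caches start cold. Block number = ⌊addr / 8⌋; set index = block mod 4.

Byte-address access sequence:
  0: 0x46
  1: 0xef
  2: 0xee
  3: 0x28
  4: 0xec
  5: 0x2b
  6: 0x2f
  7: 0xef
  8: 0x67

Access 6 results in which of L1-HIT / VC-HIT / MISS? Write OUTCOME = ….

0: 0x46 (blk 8, set 0) → MISS  vc=[]
1: 0xef (blk 29, set 1) → MISS  vc=[]
2: 0xee (blk 29, set 1) → L1-HIT  vc=[]
3: 0x28 (blk 5, set 1) → MISS  vc=[29]
4: 0xec (blk 29, set 1) → VC-HIT  vc=[5]
5: 0x2b (blk 5, set 1) → VC-HIT  vc=[29]
6: 0x2f (blk 5, set 1) → L1-HIT  vc=[29]
7: 0xef (blk 29, set 1) → VC-HIT  vc=[5]
8: 0x67 (blk 12, set 0) → MISS  vc=[5, 8]

OUTCOME = L1-HIT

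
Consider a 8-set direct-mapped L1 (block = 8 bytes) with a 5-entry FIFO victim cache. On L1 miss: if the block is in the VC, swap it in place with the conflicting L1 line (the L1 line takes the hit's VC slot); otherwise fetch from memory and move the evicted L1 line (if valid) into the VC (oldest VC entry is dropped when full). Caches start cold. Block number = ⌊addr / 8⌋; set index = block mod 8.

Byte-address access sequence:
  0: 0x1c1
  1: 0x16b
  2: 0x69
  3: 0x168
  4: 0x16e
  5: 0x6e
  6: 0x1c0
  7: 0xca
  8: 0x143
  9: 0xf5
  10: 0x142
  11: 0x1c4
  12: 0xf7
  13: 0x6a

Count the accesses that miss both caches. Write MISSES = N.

MISSES = 6

  [0] addr=0x1c1 blk=56 s=0: MISS | VC []
  [1] addr=0x16b blk=45 s=5: MISS | VC []
  [2] addr=0x69 blk=13 s=5: MISS | VC [45]
  [3] addr=0x168 blk=45 s=5: VC-HIT | VC [13]
  [4] addr=0x16e blk=45 s=5: L1-HIT | VC [13]
  [5] addr=0x6e blk=13 s=5: VC-HIT | VC [45]
  [6] addr=0x1c0 blk=56 s=0: L1-HIT | VC [45]
  [7] addr=0xca blk=25 s=1: MISS | VC [45]
  [8] addr=0x143 blk=40 s=0: MISS | VC [45, 56]
  [9] addr=0xf5 blk=30 s=6: MISS | VC [45, 56]
  [10] addr=0x142 blk=40 s=0: L1-HIT | VC [45, 56]
  [11] addr=0x1c4 blk=56 s=0: VC-HIT | VC [45, 40]
  [12] addr=0xf7 blk=30 s=6: L1-HIT | VC [45, 40]
  [13] addr=0x6a blk=13 s=5: L1-HIT | VC [45, 40]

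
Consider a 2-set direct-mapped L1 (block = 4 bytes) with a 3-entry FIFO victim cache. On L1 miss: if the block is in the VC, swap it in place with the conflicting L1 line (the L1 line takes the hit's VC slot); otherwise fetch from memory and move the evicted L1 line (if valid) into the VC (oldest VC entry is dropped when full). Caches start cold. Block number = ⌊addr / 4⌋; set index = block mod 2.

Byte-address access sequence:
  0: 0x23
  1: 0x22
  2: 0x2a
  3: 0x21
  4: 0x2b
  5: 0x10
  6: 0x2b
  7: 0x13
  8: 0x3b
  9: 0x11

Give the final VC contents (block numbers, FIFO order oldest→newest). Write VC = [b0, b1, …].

VC = [8, 10, 14]

  [0] addr=0x23 blk=8 s=0: MISS | VC []
  [1] addr=0x22 blk=8 s=0: L1-HIT | VC []
  [2] addr=0x2a blk=10 s=0: MISS | VC [8]
  [3] addr=0x21 blk=8 s=0: VC-HIT | VC [10]
  [4] addr=0x2b blk=10 s=0: VC-HIT | VC [8]
  [5] addr=0x10 blk=4 s=0: MISS | VC [8, 10]
  [6] addr=0x2b blk=10 s=0: VC-HIT | VC [8, 4]
  [7] addr=0x13 blk=4 s=0: VC-HIT | VC [8, 10]
  [8] addr=0x3b blk=14 s=0: MISS | VC [8, 10, 4]
  [9] addr=0x11 blk=4 s=0: VC-HIT | VC [8, 10, 14]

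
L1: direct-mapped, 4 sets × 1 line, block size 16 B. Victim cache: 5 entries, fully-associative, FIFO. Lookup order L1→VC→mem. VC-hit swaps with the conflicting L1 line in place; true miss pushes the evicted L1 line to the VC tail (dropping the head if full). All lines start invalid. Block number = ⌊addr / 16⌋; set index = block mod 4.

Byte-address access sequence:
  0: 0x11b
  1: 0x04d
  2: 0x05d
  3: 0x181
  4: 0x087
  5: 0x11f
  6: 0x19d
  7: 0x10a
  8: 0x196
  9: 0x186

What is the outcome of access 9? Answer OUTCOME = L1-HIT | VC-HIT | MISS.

OUTCOME = VC-HIT

  [0] addr=0x11b blk=17 s=1: MISS | VC []
  [1] addr=0x4d blk=4 s=0: MISS | VC []
  [2] addr=0x5d blk=5 s=1: MISS | VC [17]
  [3] addr=0x181 blk=24 s=0: MISS | VC [17, 4]
  [4] addr=0x87 blk=8 s=0: MISS | VC [17, 4, 24]
  [5] addr=0x11f blk=17 s=1: VC-HIT | VC [5, 4, 24]
  [6] addr=0x19d blk=25 s=1: MISS | VC [5, 4, 24, 17]
  [7] addr=0x10a blk=16 s=0: MISS | VC [5, 4, 24, 17, 8]
  [8] addr=0x196 blk=25 s=1: L1-HIT | VC [5, 4, 24, 17, 8]
  [9] addr=0x186 blk=24 s=0: VC-HIT | VC [5, 4, 16, 17, 8]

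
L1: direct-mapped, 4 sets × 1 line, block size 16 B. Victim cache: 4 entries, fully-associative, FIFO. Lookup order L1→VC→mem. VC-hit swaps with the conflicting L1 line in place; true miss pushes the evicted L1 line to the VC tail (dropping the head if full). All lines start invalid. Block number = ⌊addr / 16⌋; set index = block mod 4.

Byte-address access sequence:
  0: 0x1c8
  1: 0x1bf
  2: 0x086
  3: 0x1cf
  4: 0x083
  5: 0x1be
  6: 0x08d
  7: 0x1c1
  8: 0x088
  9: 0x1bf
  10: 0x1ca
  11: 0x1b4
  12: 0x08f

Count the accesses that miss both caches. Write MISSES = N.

MISSES = 3

0: 0x1c8 (blk 28, set 0) → MISS  vc=[]
1: 0x1bf (blk 27, set 3) → MISS  vc=[]
2: 0x86 (blk 8, set 0) → MISS  vc=[28]
3: 0x1cf (blk 28, set 0) → VC-HIT  vc=[8]
4: 0x83 (blk 8, set 0) → VC-HIT  vc=[28]
5: 0x1be (blk 27, set 3) → L1-HIT  vc=[28]
6: 0x8d (blk 8, set 0) → L1-HIT  vc=[28]
7: 0x1c1 (blk 28, set 0) → VC-HIT  vc=[8]
8: 0x88 (blk 8, set 0) → VC-HIT  vc=[28]
9: 0x1bf (blk 27, set 3) → L1-HIT  vc=[28]
10: 0x1ca (blk 28, set 0) → VC-HIT  vc=[8]
11: 0x1b4 (blk 27, set 3) → L1-HIT  vc=[8]
12: 0x8f (blk 8, set 0) → VC-HIT  vc=[28]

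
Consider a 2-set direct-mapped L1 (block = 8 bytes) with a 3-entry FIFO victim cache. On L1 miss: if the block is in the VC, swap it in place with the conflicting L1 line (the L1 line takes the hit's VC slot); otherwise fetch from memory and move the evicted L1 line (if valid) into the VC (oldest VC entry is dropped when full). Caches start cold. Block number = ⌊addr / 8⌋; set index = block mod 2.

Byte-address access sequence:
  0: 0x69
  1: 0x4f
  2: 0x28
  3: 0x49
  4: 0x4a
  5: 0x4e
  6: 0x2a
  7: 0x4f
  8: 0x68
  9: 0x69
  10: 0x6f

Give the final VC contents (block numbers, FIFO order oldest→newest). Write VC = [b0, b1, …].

  [0] addr=0x69 blk=13 s=1: MISS | VC []
  [1] addr=0x4f blk=9 s=1: MISS | VC [13]
  [2] addr=0x28 blk=5 s=1: MISS | VC [13, 9]
  [3] addr=0x49 blk=9 s=1: VC-HIT | VC [13, 5]
  [4] addr=0x4a blk=9 s=1: L1-HIT | VC [13, 5]
  [5] addr=0x4e blk=9 s=1: L1-HIT | VC [13, 5]
  [6] addr=0x2a blk=5 s=1: VC-HIT | VC [13, 9]
  [7] addr=0x4f blk=9 s=1: VC-HIT | VC [13, 5]
  [8] addr=0x68 blk=13 s=1: VC-HIT | VC [9, 5]
  [9] addr=0x69 blk=13 s=1: L1-HIT | VC [9, 5]
  [10] addr=0x6f blk=13 s=1: L1-HIT | VC [9, 5]

VC = [9, 5]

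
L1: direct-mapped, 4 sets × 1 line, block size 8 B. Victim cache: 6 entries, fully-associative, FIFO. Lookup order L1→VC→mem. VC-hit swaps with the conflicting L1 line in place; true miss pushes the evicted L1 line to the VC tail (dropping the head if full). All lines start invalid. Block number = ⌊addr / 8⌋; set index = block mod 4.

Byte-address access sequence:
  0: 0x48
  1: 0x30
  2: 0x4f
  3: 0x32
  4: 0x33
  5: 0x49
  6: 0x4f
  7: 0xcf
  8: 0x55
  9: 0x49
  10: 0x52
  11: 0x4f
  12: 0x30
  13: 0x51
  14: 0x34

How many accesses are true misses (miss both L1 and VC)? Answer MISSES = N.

MISSES = 4

#0 0x48→b9/s1 MISS; vc=[]
#1 0x30→b6/s2 MISS; vc=[]
#2 0x4f→b9/s1 L1-HIT; vc=[]
#3 0x32→b6/s2 L1-HIT; vc=[]
#4 0x33→b6/s2 L1-HIT; vc=[]
#5 0x49→b9/s1 L1-HIT; vc=[]
#6 0x4f→b9/s1 L1-HIT; vc=[]
#7 0xcf→b25/s1 MISS; vc=[9]
#8 0x55→b10/s2 MISS; vc=[9,6]
#9 0x49→b9/s1 VC-HIT; vc=[25,6]
#10 0x52→b10/s2 L1-HIT; vc=[25,6]
#11 0x4f→b9/s1 L1-HIT; vc=[25,6]
#12 0x30→b6/s2 VC-HIT; vc=[25,10]
#13 0x51→b10/s2 VC-HIT; vc=[25,6]
#14 0x34→b6/s2 VC-HIT; vc=[25,10]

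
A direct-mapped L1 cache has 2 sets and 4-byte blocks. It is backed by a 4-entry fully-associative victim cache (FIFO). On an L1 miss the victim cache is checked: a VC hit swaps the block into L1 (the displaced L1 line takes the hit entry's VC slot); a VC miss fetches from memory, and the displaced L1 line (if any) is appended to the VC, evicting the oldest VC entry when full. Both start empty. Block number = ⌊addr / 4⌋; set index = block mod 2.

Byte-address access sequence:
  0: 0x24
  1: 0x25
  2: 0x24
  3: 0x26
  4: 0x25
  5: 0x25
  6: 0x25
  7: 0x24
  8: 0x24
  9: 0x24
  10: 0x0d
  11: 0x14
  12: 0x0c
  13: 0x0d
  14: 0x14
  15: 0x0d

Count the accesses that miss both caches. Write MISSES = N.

0: 0x24 (blk 9, set 1) → MISS  vc=[]
1: 0x25 (blk 9, set 1) → L1-HIT  vc=[]
2: 0x24 (blk 9, set 1) → L1-HIT  vc=[]
3: 0x26 (blk 9, set 1) → L1-HIT  vc=[]
4: 0x25 (blk 9, set 1) → L1-HIT  vc=[]
5: 0x25 (blk 9, set 1) → L1-HIT  vc=[]
6: 0x25 (blk 9, set 1) → L1-HIT  vc=[]
7: 0x24 (blk 9, set 1) → L1-HIT  vc=[]
8: 0x24 (blk 9, set 1) → L1-HIT  vc=[]
9: 0x24 (blk 9, set 1) → L1-HIT  vc=[]
10: 0xd (blk 3, set 1) → MISS  vc=[9]
11: 0x14 (blk 5, set 1) → MISS  vc=[9, 3]
12: 0xc (blk 3, set 1) → VC-HIT  vc=[9, 5]
13: 0xd (blk 3, set 1) → L1-HIT  vc=[9, 5]
14: 0x14 (blk 5, set 1) → VC-HIT  vc=[9, 3]
15: 0xd (blk 3, set 1) → VC-HIT  vc=[9, 5]

MISSES = 3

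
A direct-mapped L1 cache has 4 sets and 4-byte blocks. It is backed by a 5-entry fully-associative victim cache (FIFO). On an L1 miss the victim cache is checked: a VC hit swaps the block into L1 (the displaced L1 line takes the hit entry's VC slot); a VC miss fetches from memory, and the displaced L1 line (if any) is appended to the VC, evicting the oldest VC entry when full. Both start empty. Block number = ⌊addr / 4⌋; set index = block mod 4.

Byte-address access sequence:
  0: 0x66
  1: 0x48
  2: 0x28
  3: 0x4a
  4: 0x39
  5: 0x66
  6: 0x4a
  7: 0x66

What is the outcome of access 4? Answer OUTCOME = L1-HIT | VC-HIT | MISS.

#0 0x66→b25/s1 MISS; vc=[]
#1 0x48→b18/s2 MISS; vc=[]
#2 0x28→b10/s2 MISS; vc=[18]
#3 0x4a→b18/s2 VC-HIT; vc=[10]
#4 0x39→b14/s2 MISS; vc=[10,18]
#5 0x66→b25/s1 L1-HIT; vc=[10,18]
#6 0x4a→b18/s2 VC-HIT; vc=[10,14]
#7 0x66→b25/s1 L1-HIT; vc=[10,14]

OUTCOME = MISS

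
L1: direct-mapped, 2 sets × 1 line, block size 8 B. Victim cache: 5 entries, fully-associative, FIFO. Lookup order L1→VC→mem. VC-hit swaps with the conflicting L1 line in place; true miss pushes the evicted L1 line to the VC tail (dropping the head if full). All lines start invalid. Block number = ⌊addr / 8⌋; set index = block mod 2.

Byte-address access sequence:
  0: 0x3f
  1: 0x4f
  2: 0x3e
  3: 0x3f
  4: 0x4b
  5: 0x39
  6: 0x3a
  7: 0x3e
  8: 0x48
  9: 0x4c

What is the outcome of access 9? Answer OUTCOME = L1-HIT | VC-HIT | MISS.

#0 0x3f→b7/s1 MISS; vc=[]
#1 0x4f→b9/s1 MISS; vc=[7]
#2 0x3e→b7/s1 VC-HIT; vc=[9]
#3 0x3f→b7/s1 L1-HIT; vc=[9]
#4 0x4b→b9/s1 VC-HIT; vc=[7]
#5 0x39→b7/s1 VC-HIT; vc=[9]
#6 0x3a→b7/s1 L1-HIT; vc=[9]
#7 0x3e→b7/s1 L1-HIT; vc=[9]
#8 0x48→b9/s1 VC-HIT; vc=[7]
#9 0x4c→b9/s1 L1-HIT; vc=[7]

OUTCOME = L1-HIT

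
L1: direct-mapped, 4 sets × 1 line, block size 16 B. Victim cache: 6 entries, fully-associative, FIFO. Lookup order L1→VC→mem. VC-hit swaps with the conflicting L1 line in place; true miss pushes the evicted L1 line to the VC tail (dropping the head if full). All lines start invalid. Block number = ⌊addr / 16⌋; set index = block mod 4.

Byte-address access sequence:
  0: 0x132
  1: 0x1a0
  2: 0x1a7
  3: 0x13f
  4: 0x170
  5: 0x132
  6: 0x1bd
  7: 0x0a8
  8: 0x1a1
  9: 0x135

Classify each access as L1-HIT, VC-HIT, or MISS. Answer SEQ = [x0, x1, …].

  [0] addr=0x132 blk=19 s=3: MISS | VC []
  [1] addr=0x1a0 blk=26 s=2: MISS | VC []
  [2] addr=0x1a7 blk=26 s=2: L1-HIT | VC []
  [3] addr=0x13f blk=19 s=3: L1-HIT | VC []
  [4] addr=0x170 blk=23 s=3: MISS | VC [19]
  [5] addr=0x132 blk=19 s=3: VC-HIT | VC [23]
  [6] addr=0x1bd blk=27 s=3: MISS | VC [23, 19]
  [7] addr=0xa8 blk=10 s=2: MISS | VC [23, 19, 26]
  [8] addr=0x1a1 blk=26 s=2: VC-HIT | VC [23, 19, 10]
  [9] addr=0x135 blk=19 s=3: VC-HIT | VC [23, 27, 10]

SEQ = [MISS, MISS, L1-HIT, L1-HIT, MISS, VC-HIT, MISS, MISS, VC-HIT, VC-HIT]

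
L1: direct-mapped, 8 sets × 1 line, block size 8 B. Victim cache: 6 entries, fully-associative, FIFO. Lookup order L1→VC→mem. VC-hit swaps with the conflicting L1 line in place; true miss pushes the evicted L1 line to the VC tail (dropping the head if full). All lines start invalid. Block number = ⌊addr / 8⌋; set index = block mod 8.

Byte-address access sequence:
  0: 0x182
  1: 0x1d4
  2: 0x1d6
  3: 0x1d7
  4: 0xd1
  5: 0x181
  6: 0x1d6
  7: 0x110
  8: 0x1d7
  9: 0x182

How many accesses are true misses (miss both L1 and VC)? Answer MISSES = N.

MISSES = 4

  [0] addr=0x182 blk=48 s=0: MISS | VC []
  [1] addr=0x1d4 blk=58 s=2: MISS | VC []
  [2] addr=0x1d6 blk=58 s=2: L1-HIT | VC []
  [3] addr=0x1d7 blk=58 s=2: L1-HIT | VC []
  [4] addr=0xd1 blk=26 s=2: MISS | VC [58]
  [5] addr=0x181 blk=48 s=0: L1-HIT | VC [58]
  [6] addr=0x1d6 blk=58 s=2: VC-HIT | VC [26]
  [7] addr=0x110 blk=34 s=2: MISS | VC [26, 58]
  [8] addr=0x1d7 blk=58 s=2: VC-HIT | VC [26, 34]
  [9] addr=0x182 blk=48 s=0: L1-HIT | VC [26, 34]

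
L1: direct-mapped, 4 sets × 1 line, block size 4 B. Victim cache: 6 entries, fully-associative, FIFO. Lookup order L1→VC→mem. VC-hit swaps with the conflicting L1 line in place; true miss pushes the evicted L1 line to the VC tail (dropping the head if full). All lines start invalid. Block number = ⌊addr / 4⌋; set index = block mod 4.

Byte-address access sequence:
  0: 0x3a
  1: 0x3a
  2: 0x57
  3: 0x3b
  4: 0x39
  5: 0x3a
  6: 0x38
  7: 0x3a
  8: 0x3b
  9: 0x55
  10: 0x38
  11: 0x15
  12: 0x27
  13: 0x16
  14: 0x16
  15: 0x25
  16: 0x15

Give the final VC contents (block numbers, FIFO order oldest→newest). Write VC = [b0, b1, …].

VC = [21, 9]

0: 0x3a (blk 14, set 2) → MISS  vc=[]
1: 0x3a (blk 14, set 2) → L1-HIT  vc=[]
2: 0x57 (blk 21, set 1) → MISS  vc=[]
3: 0x3b (blk 14, set 2) → L1-HIT  vc=[]
4: 0x39 (blk 14, set 2) → L1-HIT  vc=[]
5: 0x3a (blk 14, set 2) → L1-HIT  vc=[]
6: 0x38 (blk 14, set 2) → L1-HIT  vc=[]
7: 0x3a (blk 14, set 2) → L1-HIT  vc=[]
8: 0x3b (blk 14, set 2) → L1-HIT  vc=[]
9: 0x55 (blk 21, set 1) → L1-HIT  vc=[]
10: 0x38 (blk 14, set 2) → L1-HIT  vc=[]
11: 0x15 (blk 5, set 1) → MISS  vc=[21]
12: 0x27 (blk 9, set 1) → MISS  vc=[21, 5]
13: 0x16 (blk 5, set 1) → VC-HIT  vc=[21, 9]
14: 0x16 (blk 5, set 1) → L1-HIT  vc=[21, 9]
15: 0x25 (blk 9, set 1) → VC-HIT  vc=[21, 5]
16: 0x15 (blk 5, set 1) → VC-HIT  vc=[21, 9]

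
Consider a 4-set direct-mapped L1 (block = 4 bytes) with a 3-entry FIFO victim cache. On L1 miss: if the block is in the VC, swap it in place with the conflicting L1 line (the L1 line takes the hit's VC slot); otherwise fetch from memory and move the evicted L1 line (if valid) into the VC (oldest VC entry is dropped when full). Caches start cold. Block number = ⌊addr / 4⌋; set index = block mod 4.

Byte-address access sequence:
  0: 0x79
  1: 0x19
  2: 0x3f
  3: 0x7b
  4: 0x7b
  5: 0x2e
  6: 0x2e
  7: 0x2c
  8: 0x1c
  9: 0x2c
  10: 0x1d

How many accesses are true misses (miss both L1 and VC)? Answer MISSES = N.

MISSES = 5

#0 0x79→b30/s2 MISS; vc=[]
#1 0x19→b6/s2 MISS; vc=[30]
#2 0x3f→b15/s3 MISS; vc=[30]
#3 0x7b→b30/s2 VC-HIT; vc=[6]
#4 0x7b→b30/s2 L1-HIT; vc=[6]
#5 0x2e→b11/s3 MISS; vc=[6,15]
#6 0x2e→b11/s3 L1-HIT; vc=[6,15]
#7 0x2c→b11/s3 L1-HIT; vc=[6,15]
#8 0x1c→b7/s3 MISS; vc=[6,15,11]
#9 0x2c→b11/s3 VC-HIT; vc=[6,15,7]
#10 0x1d→b7/s3 VC-HIT; vc=[6,15,11]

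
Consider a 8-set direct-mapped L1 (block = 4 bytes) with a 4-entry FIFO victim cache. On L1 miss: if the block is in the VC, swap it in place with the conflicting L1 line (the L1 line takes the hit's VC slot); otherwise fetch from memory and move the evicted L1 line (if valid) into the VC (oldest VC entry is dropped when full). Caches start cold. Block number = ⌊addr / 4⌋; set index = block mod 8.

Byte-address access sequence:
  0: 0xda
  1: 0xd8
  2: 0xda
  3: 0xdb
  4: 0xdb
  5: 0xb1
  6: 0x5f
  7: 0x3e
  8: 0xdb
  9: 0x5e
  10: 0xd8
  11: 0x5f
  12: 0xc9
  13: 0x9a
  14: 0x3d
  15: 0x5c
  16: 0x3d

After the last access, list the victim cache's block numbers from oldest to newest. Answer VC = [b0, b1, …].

VC = [23, 54]

#0 0xda→b54/s6 MISS; vc=[]
#1 0xd8→b54/s6 L1-HIT; vc=[]
#2 0xda→b54/s6 L1-HIT; vc=[]
#3 0xdb→b54/s6 L1-HIT; vc=[]
#4 0xdb→b54/s6 L1-HIT; vc=[]
#5 0xb1→b44/s4 MISS; vc=[]
#6 0x5f→b23/s7 MISS; vc=[]
#7 0x3e→b15/s7 MISS; vc=[23]
#8 0xdb→b54/s6 L1-HIT; vc=[23]
#9 0x5e→b23/s7 VC-HIT; vc=[15]
#10 0xd8→b54/s6 L1-HIT; vc=[15]
#11 0x5f→b23/s7 L1-HIT; vc=[15]
#12 0xc9→b50/s2 MISS; vc=[15]
#13 0x9a→b38/s6 MISS; vc=[15,54]
#14 0x3d→b15/s7 VC-HIT; vc=[23,54]
#15 0x5c→b23/s7 VC-HIT; vc=[15,54]
#16 0x3d→b15/s7 VC-HIT; vc=[23,54]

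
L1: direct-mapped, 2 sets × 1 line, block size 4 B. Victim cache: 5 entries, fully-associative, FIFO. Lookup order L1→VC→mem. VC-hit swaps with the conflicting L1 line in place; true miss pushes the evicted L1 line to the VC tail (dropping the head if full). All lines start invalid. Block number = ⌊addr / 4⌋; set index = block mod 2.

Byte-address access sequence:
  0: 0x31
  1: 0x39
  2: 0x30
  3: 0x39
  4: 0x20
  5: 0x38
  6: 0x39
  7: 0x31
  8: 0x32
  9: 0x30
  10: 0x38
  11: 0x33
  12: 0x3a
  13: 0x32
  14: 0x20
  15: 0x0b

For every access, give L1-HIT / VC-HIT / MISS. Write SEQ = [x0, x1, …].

SEQ = [MISS, MISS, VC-HIT, VC-HIT, MISS, VC-HIT, L1-HIT, VC-HIT, L1-HIT, L1-HIT, VC-HIT, VC-HIT, VC-HIT, VC-HIT, VC-HIT, MISS]

0: 0x31 (blk 12, set 0) → MISS  vc=[]
1: 0x39 (blk 14, set 0) → MISS  vc=[12]
2: 0x30 (blk 12, set 0) → VC-HIT  vc=[14]
3: 0x39 (blk 14, set 0) → VC-HIT  vc=[12]
4: 0x20 (blk 8, set 0) → MISS  vc=[12, 14]
5: 0x38 (blk 14, set 0) → VC-HIT  vc=[12, 8]
6: 0x39 (blk 14, set 0) → L1-HIT  vc=[12, 8]
7: 0x31 (blk 12, set 0) → VC-HIT  vc=[14, 8]
8: 0x32 (blk 12, set 0) → L1-HIT  vc=[14, 8]
9: 0x30 (blk 12, set 0) → L1-HIT  vc=[14, 8]
10: 0x38 (blk 14, set 0) → VC-HIT  vc=[12, 8]
11: 0x33 (blk 12, set 0) → VC-HIT  vc=[14, 8]
12: 0x3a (blk 14, set 0) → VC-HIT  vc=[12, 8]
13: 0x32 (blk 12, set 0) → VC-HIT  vc=[14, 8]
14: 0x20 (blk 8, set 0) → VC-HIT  vc=[14, 12]
15: 0xb (blk 2, set 0) → MISS  vc=[14, 12, 8]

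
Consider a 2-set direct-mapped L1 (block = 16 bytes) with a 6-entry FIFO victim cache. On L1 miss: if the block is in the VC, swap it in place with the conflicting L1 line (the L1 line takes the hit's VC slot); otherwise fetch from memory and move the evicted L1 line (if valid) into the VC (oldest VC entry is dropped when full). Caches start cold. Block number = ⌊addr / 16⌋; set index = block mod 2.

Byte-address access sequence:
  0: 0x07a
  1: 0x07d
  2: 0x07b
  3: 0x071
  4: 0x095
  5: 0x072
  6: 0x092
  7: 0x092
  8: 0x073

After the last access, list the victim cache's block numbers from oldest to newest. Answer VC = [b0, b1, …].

#0 0x7a→b7/s1 MISS; vc=[]
#1 0x7d→b7/s1 L1-HIT; vc=[]
#2 0x7b→b7/s1 L1-HIT; vc=[]
#3 0x71→b7/s1 L1-HIT; vc=[]
#4 0x95→b9/s1 MISS; vc=[7]
#5 0x72→b7/s1 VC-HIT; vc=[9]
#6 0x92→b9/s1 VC-HIT; vc=[7]
#7 0x92→b9/s1 L1-HIT; vc=[7]
#8 0x73→b7/s1 VC-HIT; vc=[9]

VC = [9]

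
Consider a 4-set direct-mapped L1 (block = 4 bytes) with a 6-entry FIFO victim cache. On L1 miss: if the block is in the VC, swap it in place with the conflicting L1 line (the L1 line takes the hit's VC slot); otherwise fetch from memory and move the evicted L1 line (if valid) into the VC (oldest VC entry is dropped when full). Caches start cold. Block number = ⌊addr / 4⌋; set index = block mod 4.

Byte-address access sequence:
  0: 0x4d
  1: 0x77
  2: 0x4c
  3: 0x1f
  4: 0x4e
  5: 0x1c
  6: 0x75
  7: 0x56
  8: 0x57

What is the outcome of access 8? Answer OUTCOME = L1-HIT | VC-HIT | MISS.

OUTCOME = L1-HIT

#0 0x4d→b19/s3 MISS; vc=[]
#1 0x77→b29/s1 MISS; vc=[]
#2 0x4c→b19/s3 L1-HIT; vc=[]
#3 0x1f→b7/s3 MISS; vc=[19]
#4 0x4e→b19/s3 VC-HIT; vc=[7]
#5 0x1c→b7/s3 VC-HIT; vc=[19]
#6 0x75→b29/s1 L1-HIT; vc=[19]
#7 0x56→b21/s1 MISS; vc=[19,29]
#8 0x57→b21/s1 L1-HIT; vc=[19,29]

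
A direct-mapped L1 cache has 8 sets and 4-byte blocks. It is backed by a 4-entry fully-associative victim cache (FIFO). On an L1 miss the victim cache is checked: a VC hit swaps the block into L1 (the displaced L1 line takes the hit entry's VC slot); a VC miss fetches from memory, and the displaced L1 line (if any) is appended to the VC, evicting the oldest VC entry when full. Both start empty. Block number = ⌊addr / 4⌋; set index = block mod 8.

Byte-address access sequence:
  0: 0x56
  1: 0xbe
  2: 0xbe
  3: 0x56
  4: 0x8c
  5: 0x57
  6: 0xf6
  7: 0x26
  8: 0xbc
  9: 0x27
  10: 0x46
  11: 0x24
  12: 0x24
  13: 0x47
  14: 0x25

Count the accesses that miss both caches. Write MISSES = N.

MISSES = 6

  [0] addr=0x56 blk=21 s=5: MISS | VC []
  [1] addr=0xbe blk=47 s=7: MISS | VC []
  [2] addr=0xbe blk=47 s=7: L1-HIT | VC []
  [3] addr=0x56 blk=21 s=5: L1-HIT | VC []
  [4] addr=0x8c blk=35 s=3: MISS | VC []
  [5] addr=0x57 blk=21 s=5: L1-HIT | VC []
  [6] addr=0xf6 blk=61 s=5: MISS | VC [21]
  [7] addr=0x26 blk=9 s=1: MISS | VC [21]
  [8] addr=0xbc blk=47 s=7: L1-HIT | VC [21]
  [9] addr=0x27 blk=9 s=1: L1-HIT | VC [21]
  [10] addr=0x46 blk=17 s=1: MISS | VC [21, 9]
  [11] addr=0x24 blk=9 s=1: VC-HIT | VC [21, 17]
  [12] addr=0x24 blk=9 s=1: L1-HIT | VC [21, 17]
  [13] addr=0x47 blk=17 s=1: VC-HIT | VC [21, 9]
  [14] addr=0x25 blk=9 s=1: VC-HIT | VC [21, 17]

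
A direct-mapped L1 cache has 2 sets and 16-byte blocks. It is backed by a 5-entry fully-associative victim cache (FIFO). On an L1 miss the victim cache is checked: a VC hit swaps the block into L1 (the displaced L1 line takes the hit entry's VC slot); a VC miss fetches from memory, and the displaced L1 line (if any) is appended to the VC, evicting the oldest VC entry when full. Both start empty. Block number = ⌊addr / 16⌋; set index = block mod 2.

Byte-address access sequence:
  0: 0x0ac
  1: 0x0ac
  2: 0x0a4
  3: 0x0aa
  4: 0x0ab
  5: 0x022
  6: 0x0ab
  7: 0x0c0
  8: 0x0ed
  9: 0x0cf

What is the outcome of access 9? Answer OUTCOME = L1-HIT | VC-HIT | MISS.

0: 0xac (blk 10, set 0) → MISS  vc=[]
1: 0xac (blk 10, set 0) → L1-HIT  vc=[]
2: 0xa4 (blk 10, set 0) → L1-HIT  vc=[]
3: 0xaa (blk 10, set 0) → L1-HIT  vc=[]
4: 0xab (blk 10, set 0) → L1-HIT  vc=[]
5: 0x22 (blk 2, set 0) → MISS  vc=[10]
6: 0xab (blk 10, set 0) → VC-HIT  vc=[2]
7: 0xc0 (blk 12, set 0) → MISS  vc=[2, 10]
8: 0xed (blk 14, set 0) → MISS  vc=[2, 10, 12]
9: 0xcf (blk 12, set 0) → VC-HIT  vc=[2, 10, 14]

OUTCOME = VC-HIT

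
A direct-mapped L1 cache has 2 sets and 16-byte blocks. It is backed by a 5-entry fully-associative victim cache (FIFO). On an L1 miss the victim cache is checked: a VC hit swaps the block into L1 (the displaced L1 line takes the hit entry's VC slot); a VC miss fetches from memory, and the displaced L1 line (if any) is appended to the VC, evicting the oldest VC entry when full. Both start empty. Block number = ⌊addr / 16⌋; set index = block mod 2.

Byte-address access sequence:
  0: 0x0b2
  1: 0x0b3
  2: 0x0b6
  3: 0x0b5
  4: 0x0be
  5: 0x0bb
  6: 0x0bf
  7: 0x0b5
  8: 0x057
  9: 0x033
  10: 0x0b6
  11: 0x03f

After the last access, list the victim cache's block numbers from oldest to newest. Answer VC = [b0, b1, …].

VC = [11, 5]

  [0] addr=0xb2 blk=11 s=1: MISS | VC []
  [1] addr=0xb3 blk=11 s=1: L1-HIT | VC []
  [2] addr=0xb6 blk=11 s=1: L1-HIT | VC []
  [3] addr=0xb5 blk=11 s=1: L1-HIT | VC []
  [4] addr=0xbe blk=11 s=1: L1-HIT | VC []
  [5] addr=0xbb blk=11 s=1: L1-HIT | VC []
  [6] addr=0xbf blk=11 s=1: L1-HIT | VC []
  [7] addr=0xb5 blk=11 s=1: L1-HIT | VC []
  [8] addr=0x57 blk=5 s=1: MISS | VC [11]
  [9] addr=0x33 blk=3 s=1: MISS | VC [11, 5]
  [10] addr=0xb6 blk=11 s=1: VC-HIT | VC [3, 5]
  [11] addr=0x3f blk=3 s=1: VC-HIT | VC [11, 5]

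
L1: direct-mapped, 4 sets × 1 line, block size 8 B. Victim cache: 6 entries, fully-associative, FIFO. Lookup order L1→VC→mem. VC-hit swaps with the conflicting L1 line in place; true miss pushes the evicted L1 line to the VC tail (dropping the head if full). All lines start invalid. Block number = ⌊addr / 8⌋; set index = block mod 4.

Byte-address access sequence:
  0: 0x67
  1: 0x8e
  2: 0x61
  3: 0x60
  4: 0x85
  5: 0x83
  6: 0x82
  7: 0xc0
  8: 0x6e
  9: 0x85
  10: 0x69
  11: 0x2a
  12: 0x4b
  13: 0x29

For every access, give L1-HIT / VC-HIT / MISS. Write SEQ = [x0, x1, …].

  [0] addr=0x67 blk=12 s=0: MISS | VC []
  [1] addr=0x8e blk=17 s=1: MISS | VC []
  [2] addr=0x61 blk=12 s=0: L1-HIT | VC []
  [3] addr=0x60 blk=12 s=0: L1-HIT | VC []
  [4] addr=0x85 blk=16 s=0: MISS | VC [12]
  [5] addr=0x83 blk=16 s=0: L1-HIT | VC [12]
  [6] addr=0x82 blk=16 s=0: L1-HIT | VC [12]
  [7] addr=0xc0 blk=24 s=0: MISS | VC [12, 16]
  [8] addr=0x6e blk=13 s=1: MISS | VC [12, 16, 17]
  [9] addr=0x85 blk=16 s=0: VC-HIT | VC [12, 24, 17]
  [10] addr=0x69 blk=13 s=1: L1-HIT | VC [12, 24, 17]
  [11] addr=0x2a blk=5 s=1: MISS | VC [12, 24, 17, 13]
  [12] addr=0x4b blk=9 s=1: MISS | VC [12, 24, 17, 13, 5]
  [13] addr=0x29 blk=5 s=1: VC-HIT | VC [12, 24, 17, 13, 9]

SEQ = [MISS, MISS, L1-HIT, L1-HIT, MISS, L1-HIT, L1-HIT, MISS, MISS, VC-HIT, L1-HIT, MISS, MISS, VC-HIT]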